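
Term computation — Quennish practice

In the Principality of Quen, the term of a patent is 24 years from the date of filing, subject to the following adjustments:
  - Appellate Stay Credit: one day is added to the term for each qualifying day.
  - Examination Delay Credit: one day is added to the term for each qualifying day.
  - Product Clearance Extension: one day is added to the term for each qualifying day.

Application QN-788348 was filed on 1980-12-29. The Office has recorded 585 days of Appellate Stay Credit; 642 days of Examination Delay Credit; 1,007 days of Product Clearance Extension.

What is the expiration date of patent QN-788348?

February 10, 2011

Base term: filing date + 24 years → 29 December 2004.
Appellate Stay Credit: +585 days → 6 August 2006.
Examination Delay Credit: +642 days → 9 May 2008.
Product Clearance Extension: +1007 days → 10 February 2011.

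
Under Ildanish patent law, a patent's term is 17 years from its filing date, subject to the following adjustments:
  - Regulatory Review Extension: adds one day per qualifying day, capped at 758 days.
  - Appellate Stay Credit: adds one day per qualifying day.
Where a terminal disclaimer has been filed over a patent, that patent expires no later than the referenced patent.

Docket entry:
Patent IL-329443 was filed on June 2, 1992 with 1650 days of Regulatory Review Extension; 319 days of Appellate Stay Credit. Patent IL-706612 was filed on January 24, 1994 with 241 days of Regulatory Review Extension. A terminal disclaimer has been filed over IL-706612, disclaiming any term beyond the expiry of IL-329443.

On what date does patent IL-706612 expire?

Natural term of IL-706612:
  Base: filing + 17 years → 24 January 2011.
  Regulatory Review Extension: 241 days (within the 758-day cap) → +241 days → 22 September 2011.
Expiry of referenced patent IL-329443:
  Base: filing + 17 years → 2 June 2009.
  Regulatory Review Extension: 1650 days claimed exceeds the 758-day cap, so +758 days → 30 June 2011.
  Appellate Stay Credit: +319 days → 14 May 2012.
Terminal disclaimer: IL-706612 expires on the earlier of 22 September 2011 and 14 May 2012.

2011-09-22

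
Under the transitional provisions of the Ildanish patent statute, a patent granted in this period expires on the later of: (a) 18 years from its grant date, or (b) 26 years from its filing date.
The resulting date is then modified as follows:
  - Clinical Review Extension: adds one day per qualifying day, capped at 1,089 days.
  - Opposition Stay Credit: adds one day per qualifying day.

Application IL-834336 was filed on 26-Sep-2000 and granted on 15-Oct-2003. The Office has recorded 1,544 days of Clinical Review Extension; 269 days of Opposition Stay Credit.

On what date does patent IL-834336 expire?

June 15, 2030

(a) grant + 18 years → 15 October 2021.
(b) filing + 26 years → 26 September 2026.
Later of the two: 26 September 2026.
Clinical Review Extension: 1544 days claimed exceeds the 1089-day cap, so +1089 days → 19 September 2029.
Opposition Stay Credit: +269 days → 15 June 2030.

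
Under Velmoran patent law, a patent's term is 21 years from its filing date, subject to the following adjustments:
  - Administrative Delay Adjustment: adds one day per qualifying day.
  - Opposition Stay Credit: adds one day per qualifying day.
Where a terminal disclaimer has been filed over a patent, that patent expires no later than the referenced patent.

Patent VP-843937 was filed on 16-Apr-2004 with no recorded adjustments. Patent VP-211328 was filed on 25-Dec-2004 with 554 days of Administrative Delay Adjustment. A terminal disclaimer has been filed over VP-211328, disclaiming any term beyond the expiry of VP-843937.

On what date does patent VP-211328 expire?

April 16, 2025

Natural term of VP-211328:
  Base: filing + 21 years → 25 December 2025.
  Administrative Delay Adjustment: +554 days → 2 July 2027.
Expiry of referenced patent VP-843937:
  Base: filing + 21 years → 16 April 2025.
Terminal disclaimer: VP-211328 expires on the earlier of 2 July 2027 and 16 April 2025.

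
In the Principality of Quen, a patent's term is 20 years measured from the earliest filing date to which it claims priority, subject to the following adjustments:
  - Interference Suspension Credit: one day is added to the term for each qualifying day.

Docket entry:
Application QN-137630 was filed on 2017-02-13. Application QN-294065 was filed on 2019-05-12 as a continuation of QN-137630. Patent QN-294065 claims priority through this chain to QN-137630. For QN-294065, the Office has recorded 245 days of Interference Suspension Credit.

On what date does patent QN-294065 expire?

2037-10-16

Earliest priority filing: 13 February 2017.
Base term: 13 February 2017 + 20 years → 13 February 2037.
Interference Suspension Credit: +245 days → 16 October 2037.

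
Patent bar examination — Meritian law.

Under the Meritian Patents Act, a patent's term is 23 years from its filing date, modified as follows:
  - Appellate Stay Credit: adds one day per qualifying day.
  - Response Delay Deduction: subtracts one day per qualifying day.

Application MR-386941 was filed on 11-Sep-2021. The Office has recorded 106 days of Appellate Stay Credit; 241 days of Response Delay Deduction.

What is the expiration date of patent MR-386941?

April 29, 2044

Base term: filing date + 23 years → 11 September 2044.
Appellate Stay Credit: +106 days → 26 December 2044.
Response Delay Deduction: −241 days → 29 April 2044.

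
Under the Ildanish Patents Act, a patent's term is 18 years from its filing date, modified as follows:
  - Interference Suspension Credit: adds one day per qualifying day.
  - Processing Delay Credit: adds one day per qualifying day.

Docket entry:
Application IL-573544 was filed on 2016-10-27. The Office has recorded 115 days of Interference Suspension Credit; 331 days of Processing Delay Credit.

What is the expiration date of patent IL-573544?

Base term: filing date + 18 years → 27 October 2034.
Interference Suspension Credit: +115 days → 19 February 2035.
Processing Delay Credit: +331 days → 16 January 2036.

January 16, 2036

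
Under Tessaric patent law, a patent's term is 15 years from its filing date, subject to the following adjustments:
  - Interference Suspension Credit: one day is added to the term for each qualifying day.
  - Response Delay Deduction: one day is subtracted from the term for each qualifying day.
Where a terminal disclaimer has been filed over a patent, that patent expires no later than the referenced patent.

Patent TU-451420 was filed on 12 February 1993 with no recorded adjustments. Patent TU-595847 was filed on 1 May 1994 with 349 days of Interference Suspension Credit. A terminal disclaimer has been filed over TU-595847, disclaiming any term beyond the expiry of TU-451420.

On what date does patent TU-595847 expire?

Natural term of TU-595847:
  Base: filing + 15 years → 1 May 2009.
  Interference Suspension Credit: +349 days → 15 April 2010.
Expiry of referenced patent TU-451420:
  Base: filing + 15 years → 12 February 2008.
Terminal disclaimer: TU-595847 expires on the earlier of 15 April 2010 and 12 February 2008.

February 12, 2008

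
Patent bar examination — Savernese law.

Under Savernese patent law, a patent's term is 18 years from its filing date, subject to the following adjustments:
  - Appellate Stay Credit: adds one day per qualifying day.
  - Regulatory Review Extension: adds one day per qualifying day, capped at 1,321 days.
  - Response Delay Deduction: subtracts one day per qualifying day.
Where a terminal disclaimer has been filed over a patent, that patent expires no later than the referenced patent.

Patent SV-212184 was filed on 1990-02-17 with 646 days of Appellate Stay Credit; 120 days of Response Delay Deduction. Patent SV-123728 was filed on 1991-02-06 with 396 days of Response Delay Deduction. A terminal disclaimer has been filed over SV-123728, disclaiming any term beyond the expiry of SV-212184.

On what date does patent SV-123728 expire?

Natural term of SV-123728:
  Base: filing + 18 years → 6 February 2009.
  Response Delay Deduction: −396 days → 7 January 2008.
Expiry of referenced patent SV-212184:
  Base: filing + 18 years → 17 February 2008.
  Appellate Stay Credit: +646 days → 24 November 2009.
  Response Delay Deduction: −120 days → 27 July 2009.
Terminal disclaimer: SV-123728 expires on the earlier of 7 January 2008 and 27 July 2009.

2008-01-07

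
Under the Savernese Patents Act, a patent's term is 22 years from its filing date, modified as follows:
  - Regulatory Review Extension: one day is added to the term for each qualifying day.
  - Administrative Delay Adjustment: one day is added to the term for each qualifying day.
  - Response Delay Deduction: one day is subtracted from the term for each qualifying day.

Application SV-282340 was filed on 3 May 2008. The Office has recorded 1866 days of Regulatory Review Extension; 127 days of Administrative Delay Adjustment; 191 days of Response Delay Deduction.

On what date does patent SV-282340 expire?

Base term: filing date + 22 years → 3 May 2030.
Regulatory Review Extension: +1866 days → 12 June 2035.
Administrative Delay Adjustment: +127 days → 17 October 2035.
Response Delay Deduction: −191 days → 9 April 2035.

April 9, 2035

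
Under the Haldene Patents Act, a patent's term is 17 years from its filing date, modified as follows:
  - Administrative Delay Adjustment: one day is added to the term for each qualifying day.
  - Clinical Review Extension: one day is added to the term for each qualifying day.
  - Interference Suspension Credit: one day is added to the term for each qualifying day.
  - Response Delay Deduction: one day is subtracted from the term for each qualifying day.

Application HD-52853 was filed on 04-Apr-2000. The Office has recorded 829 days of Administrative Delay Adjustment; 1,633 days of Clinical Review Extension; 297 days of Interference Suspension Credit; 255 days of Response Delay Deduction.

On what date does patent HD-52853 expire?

Base term: filing date + 17 years → 4 April 2017.
Administrative Delay Adjustment: +829 days → 12 July 2019.
Clinical Review Extension: +1633 days → 31 December 2023.
Interference Suspension Credit: +297 days → 23 October 2024.
Response Delay Deduction: −255 days → 11 February 2024.

2024-02-11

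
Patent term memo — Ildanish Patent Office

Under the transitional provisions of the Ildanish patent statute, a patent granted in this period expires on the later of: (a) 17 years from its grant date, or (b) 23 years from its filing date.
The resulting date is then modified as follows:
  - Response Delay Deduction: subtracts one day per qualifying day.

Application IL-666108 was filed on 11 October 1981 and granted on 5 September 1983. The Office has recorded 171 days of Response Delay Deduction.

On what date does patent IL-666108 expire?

April 23, 2004

(a) grant + 17 years → 5 September 2000.
(b) filing + 23 years → 11 October 2004.
Later of the two: 11 October 2004.
Response Delay Deduction: −171 days → 23 April 2004.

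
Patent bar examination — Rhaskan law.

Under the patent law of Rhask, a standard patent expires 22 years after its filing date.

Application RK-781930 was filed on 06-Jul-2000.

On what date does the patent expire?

July 6, 2022

Filing date + 22 years → 6 July 2022.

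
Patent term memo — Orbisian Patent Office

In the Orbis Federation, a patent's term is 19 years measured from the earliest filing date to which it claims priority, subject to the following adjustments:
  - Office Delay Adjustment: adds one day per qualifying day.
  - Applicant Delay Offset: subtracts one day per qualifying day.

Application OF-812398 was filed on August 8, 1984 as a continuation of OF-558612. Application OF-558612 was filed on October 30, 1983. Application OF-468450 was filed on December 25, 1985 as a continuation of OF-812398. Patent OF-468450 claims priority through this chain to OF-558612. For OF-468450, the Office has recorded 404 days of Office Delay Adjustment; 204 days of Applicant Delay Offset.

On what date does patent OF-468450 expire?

2003-05-18

Earliest priority filing: 30 October 1983.
Base term: 30 October 1983 + 19 years → 30 October 2002.
Office Delay Adjustment: +404 days → 8 December 2003.
Applicant Delay Offset: −204 days → 18 May 2003.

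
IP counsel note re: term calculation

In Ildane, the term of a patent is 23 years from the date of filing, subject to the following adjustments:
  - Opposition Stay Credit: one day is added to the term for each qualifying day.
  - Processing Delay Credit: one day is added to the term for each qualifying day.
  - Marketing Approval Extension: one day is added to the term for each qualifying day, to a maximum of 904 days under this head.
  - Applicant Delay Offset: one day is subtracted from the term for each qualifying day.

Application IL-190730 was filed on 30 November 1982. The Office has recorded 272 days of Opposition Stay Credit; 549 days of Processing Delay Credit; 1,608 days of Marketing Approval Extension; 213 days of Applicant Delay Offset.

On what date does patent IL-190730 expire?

Base term: filing date + 23 years → 30 November 2005.
Opposition Stay Credit: +272 days → 29 August 2006.
Processing Delay Credit: +549 days → 29 February 2008.
Marketing Approval Extension: 1608 days claimed exceeds the 904-day cap, so +904 days → 21 August 2010.
Applicant Delay Offset: −213 days → 20 January 2010.

2010-01-20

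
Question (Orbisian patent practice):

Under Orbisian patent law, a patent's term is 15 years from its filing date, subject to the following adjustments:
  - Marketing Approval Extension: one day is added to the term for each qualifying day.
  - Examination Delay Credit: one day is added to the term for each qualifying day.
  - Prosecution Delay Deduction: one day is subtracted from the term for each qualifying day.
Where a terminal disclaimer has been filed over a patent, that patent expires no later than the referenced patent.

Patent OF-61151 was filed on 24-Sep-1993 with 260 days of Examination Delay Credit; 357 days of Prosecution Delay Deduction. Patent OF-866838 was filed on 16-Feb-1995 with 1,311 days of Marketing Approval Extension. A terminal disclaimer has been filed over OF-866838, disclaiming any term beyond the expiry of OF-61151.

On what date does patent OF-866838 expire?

2008-06-19

Natural term of OF-866838:
  Base: filing + 15 years → 16 February 2010.
  Marketing Approval Extension: +1311 days → 19 September 2013.
Expiry of referenced patent OF-61151:
  Base: filing + 15 years → 24 September 2008.
  Examination Delay Credit: +260 days → 11 June 2009.
  Prosecution Delay Deduction: −357 days → 19 June 2008.
Terminal disclaimer: OF-866838 expires on the earlier of 19 September 2013 and 19 June 2008.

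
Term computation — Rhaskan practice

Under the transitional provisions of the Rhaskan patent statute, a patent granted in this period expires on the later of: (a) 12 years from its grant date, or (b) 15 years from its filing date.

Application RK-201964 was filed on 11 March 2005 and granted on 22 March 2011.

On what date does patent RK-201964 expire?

2023-03-22

(a) grant + 12 years → 22 March 2023.
(b) filing + 15 years → 11 March 2020.
Later of the two: 22 March 2023.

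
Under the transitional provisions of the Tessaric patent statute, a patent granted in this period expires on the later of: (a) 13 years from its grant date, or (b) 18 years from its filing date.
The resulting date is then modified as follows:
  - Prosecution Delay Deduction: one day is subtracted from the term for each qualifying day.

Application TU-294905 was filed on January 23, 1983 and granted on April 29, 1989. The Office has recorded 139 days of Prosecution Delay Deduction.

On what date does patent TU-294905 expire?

(a) grant + 13 years → 29 April 2002.
(b) filing + 18 years → 23 January 2001.
Later of the two: 29 April 2002.
Prosecution Delay Deduction: −139 days → 11 December 2001.

December 11, 2001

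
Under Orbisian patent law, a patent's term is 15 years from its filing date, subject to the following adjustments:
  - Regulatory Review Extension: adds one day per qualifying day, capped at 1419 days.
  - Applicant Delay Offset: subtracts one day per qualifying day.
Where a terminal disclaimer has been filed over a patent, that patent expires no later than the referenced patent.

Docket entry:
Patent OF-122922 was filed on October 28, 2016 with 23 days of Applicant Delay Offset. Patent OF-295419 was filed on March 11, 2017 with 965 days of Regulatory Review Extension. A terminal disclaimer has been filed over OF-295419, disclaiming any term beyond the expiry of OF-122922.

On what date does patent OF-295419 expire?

Natural term of OF-295419:
  Base: filing + 15 years → 11 March 2032.
  Regulatory Review Extension: 965 days (within the 1419-day cap) → +965 days → 1 November 2034.
Expiry of referenced patent OF-122922:
  Base: filing + 15 years → 28 October 2031.
  Applicant Delay Offset: −23 days → 5 October 2031.
Terminal disclaimer: OF-295419 expires on the earlier of 1 November 2034 and 5 October 2031.

October 5, 2031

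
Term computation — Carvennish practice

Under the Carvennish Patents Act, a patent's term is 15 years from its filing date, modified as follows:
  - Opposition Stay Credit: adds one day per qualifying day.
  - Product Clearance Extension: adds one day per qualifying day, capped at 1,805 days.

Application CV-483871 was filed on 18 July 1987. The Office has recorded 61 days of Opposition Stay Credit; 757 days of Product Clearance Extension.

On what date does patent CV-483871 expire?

October 13, 2004

Base term: filing date + 15 years → 18 July 2002.
Opposition Stay Credit: +61 days → 17 September 2002.
Product Clearance Extension: 757 days (within the 1805-day cap) → +757 days → 13 October 2004.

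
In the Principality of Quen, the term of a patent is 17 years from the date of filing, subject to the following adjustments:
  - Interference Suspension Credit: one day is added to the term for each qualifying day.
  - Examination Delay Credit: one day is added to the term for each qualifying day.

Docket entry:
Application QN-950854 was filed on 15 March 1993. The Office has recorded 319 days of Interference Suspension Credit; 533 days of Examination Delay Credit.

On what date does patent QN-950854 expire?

Base term: filing date + 17 years → 15 March 2010.
Interference Suspension Credit: +319 days → 28 January 2011.
Examination Delay Credit: +533 days → 14 July 2012.

July 14, 2012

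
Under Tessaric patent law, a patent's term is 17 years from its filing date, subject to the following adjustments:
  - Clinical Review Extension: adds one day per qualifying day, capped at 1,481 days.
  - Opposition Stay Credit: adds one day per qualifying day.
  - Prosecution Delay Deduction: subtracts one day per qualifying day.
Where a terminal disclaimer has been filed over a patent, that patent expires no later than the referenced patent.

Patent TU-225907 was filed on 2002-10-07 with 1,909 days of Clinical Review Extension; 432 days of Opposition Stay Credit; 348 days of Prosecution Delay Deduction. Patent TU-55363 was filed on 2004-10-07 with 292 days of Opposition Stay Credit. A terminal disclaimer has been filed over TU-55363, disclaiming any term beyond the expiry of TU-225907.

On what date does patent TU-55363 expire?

2022-07-26

Natural term of TU-55363:
  Base: filing + 17 years → 7 October 2021.
  Opposition Stay Credit: +292 days → 26 July 2022.
Expiry of referenced patent TU-225907:
  Base: filing + 17 years → 7 October 2019.
  Clinical Review Extension: 1909 days claimed exceeds the 1481-day cap, so +1481 days → 27 October 2023.
  Opposition Stay Credit: +432 days → 1 January 2025.
  Prosecution Delay Deduction: −348 days → 19 January 2024.
Terminal disclaimer: TU-55363 expires on the earlier of 26 July 2022 and 19 January 2024.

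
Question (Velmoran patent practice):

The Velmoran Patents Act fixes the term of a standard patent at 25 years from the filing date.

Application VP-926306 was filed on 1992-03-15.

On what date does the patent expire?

2017-03-15

Filing date + 25 years → 15 March 2017.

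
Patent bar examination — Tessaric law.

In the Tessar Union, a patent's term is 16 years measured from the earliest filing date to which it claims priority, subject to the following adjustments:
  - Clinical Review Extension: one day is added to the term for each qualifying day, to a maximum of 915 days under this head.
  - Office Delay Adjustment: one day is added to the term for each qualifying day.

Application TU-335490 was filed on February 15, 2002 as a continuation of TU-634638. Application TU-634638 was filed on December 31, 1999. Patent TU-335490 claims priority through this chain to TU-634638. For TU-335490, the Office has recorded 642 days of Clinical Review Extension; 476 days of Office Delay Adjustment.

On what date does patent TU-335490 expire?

January 22, 2019

Earliest priority filing: 31 December 1999.
Base term: 31 December 1999 + 16 years → 31 December 2015.
Clinical Review Extension: 642 days (within the 915-day cap) → +642 days → 3 October 2017.
Office Delay Adjustment: +476 days → 22 January 2019.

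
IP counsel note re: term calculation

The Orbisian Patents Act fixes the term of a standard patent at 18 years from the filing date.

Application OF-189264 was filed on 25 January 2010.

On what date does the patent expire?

2028-01-25

Filing date + 18 years → 25 January 2028.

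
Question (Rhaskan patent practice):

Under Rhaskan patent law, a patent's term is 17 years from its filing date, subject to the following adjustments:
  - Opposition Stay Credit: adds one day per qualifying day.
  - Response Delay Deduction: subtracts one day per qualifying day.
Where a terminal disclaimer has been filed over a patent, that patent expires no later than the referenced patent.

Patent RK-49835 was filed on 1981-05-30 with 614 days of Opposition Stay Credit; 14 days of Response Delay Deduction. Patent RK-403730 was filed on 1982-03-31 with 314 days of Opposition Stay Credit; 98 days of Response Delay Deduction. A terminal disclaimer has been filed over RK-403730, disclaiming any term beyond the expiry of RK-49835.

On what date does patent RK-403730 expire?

Natural term of RK-403730:
  Base: filing + 17 years → 31 March 1999.
  Opposition Stay Credit: +314 days → 8 February 2000.
  Response Delay Deduction: −98 days → 2 November 1999.
Expiry of referenced patent RK-49835:
  Base: filing + 17 years → 30 May 1998.
  Opposition Stay Credit: +614 days → 3 February 2000.
  Response Delay Deduction: −14 days → 20 January 2000.
Terminal disclaimer: RK-403730 expires on the earlier of 2 November 1999 and 20 January 2000.

1999-11-02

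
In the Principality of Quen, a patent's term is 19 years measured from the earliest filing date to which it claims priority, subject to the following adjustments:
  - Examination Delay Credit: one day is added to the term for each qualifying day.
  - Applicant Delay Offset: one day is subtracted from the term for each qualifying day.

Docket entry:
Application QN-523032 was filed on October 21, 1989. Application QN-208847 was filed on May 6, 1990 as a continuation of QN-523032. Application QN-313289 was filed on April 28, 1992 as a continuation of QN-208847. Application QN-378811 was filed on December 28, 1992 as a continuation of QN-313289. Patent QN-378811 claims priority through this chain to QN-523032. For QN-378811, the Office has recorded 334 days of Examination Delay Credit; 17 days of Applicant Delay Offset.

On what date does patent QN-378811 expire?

September 3, 2009

Earliest priority filing: 21 October 1989.
Base term: 21 October 1989 + 19 years → 21 October 2008.
Examination Delay Credit: +334 days → 20 September 2009.
Applicant Delay Offset: −17 days → 3 September 2009.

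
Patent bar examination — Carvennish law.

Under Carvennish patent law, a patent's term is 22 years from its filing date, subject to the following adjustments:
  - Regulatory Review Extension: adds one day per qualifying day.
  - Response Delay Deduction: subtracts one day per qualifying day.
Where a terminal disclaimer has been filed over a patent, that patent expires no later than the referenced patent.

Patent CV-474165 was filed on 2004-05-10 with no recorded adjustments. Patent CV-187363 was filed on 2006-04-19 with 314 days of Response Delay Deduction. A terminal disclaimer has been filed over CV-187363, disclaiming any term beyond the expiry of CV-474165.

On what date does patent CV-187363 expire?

May 10, 2026

Natural term of CV-187363:
  Base: filing + 22 years → 19 April 2028.
  Response Delay Deduction: −314 days → 10 June 2027.
Expiry of referenced patent CV-474165:
  Base: filing + 22 years → 10 May 2026.
Terminal disclaimer: CV-187363 expires on the earlier of 10 June 2027 and 10 May 2026.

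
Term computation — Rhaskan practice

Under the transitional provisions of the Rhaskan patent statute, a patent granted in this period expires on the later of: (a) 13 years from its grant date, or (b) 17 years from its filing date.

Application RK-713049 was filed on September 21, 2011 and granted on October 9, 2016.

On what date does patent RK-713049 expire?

(a) grant + 13 years → 9 October 2029.
(b) filing + 17 years → 21 September 2028.
Later of the two: 9 October 2029.

October 9, 2029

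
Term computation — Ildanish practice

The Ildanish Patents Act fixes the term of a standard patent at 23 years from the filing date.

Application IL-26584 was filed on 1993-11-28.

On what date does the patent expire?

2016-11-28

Filing date + 23 years → 28 November 2016.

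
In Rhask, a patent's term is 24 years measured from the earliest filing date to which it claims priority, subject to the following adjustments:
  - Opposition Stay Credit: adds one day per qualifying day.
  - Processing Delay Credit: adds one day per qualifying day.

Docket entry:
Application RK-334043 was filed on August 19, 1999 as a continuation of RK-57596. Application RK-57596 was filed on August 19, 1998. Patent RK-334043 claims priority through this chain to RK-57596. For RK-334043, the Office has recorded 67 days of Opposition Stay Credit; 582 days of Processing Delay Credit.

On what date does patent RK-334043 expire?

Earliest priority filing: 19 August 1998.
Base term: 19 August 1998 + 24 years → 19 August 2022.
Opposition Stay Credit: +67 days → 25 October 2022.
Processing Delay Credit: +582 days → 29 May 2024.

2024-05-29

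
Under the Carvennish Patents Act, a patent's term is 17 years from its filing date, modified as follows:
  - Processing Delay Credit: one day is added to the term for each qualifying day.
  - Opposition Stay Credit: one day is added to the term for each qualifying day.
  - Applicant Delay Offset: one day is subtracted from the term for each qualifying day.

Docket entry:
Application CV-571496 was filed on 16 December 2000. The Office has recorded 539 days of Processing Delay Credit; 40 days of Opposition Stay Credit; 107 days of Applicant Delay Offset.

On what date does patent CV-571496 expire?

Base term: filing date + 17 years → 16 December 2017.
Processing Delay Credit: +539 days → 8 June 2019.
Opposition Stay Credit: +40 days → 18 July 2019.
Applicant Delay Offset: −107 days → 2 April 2019.

April 2, 2019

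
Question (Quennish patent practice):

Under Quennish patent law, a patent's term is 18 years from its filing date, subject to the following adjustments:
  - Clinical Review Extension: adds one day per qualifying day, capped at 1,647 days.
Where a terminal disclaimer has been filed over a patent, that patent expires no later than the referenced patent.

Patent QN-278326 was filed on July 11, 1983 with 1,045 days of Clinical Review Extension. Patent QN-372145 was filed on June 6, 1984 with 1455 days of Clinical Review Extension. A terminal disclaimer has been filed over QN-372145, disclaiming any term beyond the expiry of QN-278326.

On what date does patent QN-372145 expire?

2004-05-21

Natural term of QN-372145:
  Base: filing + 18 years → 6 June 2002.
  Clinical Review Extension: 1455 days (within the 1647-day cap) → +1455 days → 31 May 2006.
Expiry of referenced patent QN-278326:
  Base: filing + 18 years → 11 July 2001.
  Clinical Review Extension: 1045 days (within the 1647-day cap) → +1045 days → 21 May 2004.
Terminal disclaimer: QN-372145 expires on the earlier of 31 May 2006 and 21 May 2004.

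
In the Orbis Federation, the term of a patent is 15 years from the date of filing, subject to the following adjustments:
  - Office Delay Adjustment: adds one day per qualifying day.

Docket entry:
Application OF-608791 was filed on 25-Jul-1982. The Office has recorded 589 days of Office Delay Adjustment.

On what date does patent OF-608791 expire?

Base term: filing date + 15 years → 25 July 1997.
Office Delay Adjustment: +589 days → 6 March 1999.

March 6, 1999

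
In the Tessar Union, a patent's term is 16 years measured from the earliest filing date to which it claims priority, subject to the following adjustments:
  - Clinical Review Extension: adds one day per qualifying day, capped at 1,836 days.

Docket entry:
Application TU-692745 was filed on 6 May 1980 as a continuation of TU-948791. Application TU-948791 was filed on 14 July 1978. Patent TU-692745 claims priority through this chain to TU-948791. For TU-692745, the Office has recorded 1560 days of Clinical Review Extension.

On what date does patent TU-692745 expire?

October 21, 1998

Earliest priority filing: 14 July 1978.
Base term: 14 July 1978 + 16 years → 14 July 1994.
Clinical Review Extension: 1560 days (within the 1836-day cap) → +1560 days → 21 October 1998.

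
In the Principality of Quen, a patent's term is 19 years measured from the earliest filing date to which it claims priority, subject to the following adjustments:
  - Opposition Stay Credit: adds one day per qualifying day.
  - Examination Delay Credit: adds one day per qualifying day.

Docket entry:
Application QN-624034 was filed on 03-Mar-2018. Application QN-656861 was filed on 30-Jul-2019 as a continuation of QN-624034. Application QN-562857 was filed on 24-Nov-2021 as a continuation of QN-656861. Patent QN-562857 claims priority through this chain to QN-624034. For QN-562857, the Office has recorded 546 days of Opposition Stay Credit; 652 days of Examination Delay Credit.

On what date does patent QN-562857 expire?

Earliest priority filing: 3 March 2018.
Base term: 3 March 2018 + 19 years → 3 March 2037.
Opposition Stay Credit: +546 days → 31 August 2038.
Examination Delay Credit: +652 days → 13 June 2040.

June 13, 2040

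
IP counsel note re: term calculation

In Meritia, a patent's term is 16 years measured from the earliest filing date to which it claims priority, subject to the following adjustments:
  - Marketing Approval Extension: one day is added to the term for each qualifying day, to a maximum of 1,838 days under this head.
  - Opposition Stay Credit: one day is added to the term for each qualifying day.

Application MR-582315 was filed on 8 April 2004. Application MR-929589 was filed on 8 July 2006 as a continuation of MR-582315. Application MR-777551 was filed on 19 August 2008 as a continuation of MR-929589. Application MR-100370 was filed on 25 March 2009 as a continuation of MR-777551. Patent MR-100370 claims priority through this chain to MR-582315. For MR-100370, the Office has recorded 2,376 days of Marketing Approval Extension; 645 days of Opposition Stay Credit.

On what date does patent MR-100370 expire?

Earliest priority filing: 8 April 2004.
Base term: 8 April 2004 + 16 years → 8 April 2020.
Marketing Approval Extension: 2376 days claimed exceeds the 1838-day cap, so +1838 days → 20 April 2025.
Opposition Stay Credit: +645 days → 25 January 2027.

2027-01-25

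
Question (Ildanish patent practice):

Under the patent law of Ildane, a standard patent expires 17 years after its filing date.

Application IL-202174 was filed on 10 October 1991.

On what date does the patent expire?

2008-10-10

Filing date + 17 years → 10 October 2008.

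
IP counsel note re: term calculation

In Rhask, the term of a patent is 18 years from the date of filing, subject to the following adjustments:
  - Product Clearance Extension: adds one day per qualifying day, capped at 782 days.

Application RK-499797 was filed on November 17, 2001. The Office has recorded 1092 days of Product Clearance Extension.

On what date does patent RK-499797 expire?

Base term: filing date + 18 years → 17 November 2019.
Product Clearance Extension: 1092 days claimed exceeds the 782-day cap, so +782 days → 7 January 2022.

January 7, 2022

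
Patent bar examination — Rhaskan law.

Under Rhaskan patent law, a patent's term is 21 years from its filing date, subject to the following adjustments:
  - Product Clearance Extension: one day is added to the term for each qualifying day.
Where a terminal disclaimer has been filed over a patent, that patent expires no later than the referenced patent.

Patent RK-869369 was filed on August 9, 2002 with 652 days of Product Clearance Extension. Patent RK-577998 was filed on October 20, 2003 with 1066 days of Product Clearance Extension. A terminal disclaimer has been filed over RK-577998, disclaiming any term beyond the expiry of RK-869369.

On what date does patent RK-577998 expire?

2025-05-22

Natural term of RK-577998:
  Base: filing + 21 years → 20 October 2024.
  Product Clearance Extension: +1066 days → 21 September 2027.
Expiry of referenced patent RK-869369:
  Base: filing + 21 years → 9 August 2023.
  Product Clearance Extension: +652 days → 22 May 2025.
Terminal disclaimer: RK-577998 expires on the earlier of 21 September 2027 and 22 May 2025.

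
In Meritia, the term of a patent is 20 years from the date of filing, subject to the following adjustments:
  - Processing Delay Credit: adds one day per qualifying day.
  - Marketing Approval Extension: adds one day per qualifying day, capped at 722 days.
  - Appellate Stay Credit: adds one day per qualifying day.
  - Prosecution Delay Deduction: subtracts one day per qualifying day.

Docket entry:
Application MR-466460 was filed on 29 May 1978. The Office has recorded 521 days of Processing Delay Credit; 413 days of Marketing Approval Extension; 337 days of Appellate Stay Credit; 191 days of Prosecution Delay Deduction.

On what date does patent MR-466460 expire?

Base term: filing date + 20 years → 29 May 1998.
Processing Delay Credit: +521 days → 1 November 1999.
Marketing Approval Extension: 413 days (within the 722-day cap) → +413 days → 18 December 2000.
Appellate Stay Credit: +337 days → 20 November 2001.
Prosecution Delay Deduction: −191 days → 13 May 2001.

May 13, 2001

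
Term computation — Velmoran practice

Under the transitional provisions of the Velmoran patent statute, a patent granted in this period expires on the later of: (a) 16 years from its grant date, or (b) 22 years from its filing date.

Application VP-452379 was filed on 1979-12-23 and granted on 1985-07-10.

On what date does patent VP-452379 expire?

(a) grant + 16 years → 10 July 2001.
(b) filing + 22 years → 23 December 2001.
Later of the two: 23 December 2001.

2001-12-23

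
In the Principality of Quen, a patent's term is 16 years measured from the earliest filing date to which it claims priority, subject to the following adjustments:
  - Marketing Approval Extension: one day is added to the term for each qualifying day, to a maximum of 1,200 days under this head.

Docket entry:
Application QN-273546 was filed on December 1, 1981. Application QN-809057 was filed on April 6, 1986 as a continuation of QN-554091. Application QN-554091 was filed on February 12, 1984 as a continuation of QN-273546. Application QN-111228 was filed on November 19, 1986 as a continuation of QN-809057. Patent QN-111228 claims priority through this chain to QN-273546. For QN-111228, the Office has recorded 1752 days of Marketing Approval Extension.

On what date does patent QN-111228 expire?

Earliest priority filing: 1 December 1981.
Base term: 1 December 1981 + 16 years → 1 December 1997.
Marketing Approval Extension: 1752 days claimed exceeds the 1200-day cap, so +1200 days → 15 March 2001.

2001-03-15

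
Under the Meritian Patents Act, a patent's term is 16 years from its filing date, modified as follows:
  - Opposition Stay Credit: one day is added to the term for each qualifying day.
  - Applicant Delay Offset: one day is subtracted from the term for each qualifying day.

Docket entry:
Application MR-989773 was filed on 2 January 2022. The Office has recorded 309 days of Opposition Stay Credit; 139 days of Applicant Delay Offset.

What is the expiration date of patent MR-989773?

Base term: filing date + 16 years → 2 January 2038.
Opposition Stay Credit: +309 days → 7 November 2038.
Applicant Delay Offset: −139 days → 21 June 2038.

2038-06-21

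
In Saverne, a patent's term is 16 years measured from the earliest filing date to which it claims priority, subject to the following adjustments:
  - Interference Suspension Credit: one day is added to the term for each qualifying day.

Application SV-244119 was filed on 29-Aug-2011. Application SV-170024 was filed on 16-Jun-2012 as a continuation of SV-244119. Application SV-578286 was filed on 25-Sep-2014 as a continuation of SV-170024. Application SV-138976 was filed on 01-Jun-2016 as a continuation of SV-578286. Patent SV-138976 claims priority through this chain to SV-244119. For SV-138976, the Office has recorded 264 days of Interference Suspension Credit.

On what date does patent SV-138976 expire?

Earliest priority filing: 29 August 2011.
Base term: 29 August 2011 + 16 years → 29 August 2027.
Interference Suspension Credit: +264 days → 19 May 2028.

2028-05-19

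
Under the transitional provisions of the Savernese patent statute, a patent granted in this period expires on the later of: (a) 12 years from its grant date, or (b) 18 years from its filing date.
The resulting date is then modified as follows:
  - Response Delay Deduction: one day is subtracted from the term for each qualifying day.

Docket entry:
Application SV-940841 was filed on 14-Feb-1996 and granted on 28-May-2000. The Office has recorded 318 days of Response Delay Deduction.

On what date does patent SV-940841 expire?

(a) grant + 12 years → 28 May 2012.
(b) filing + 18 years → 14 February 2014.
Later of the two: 14 February 2014.
Response Delay Deduction: −318 days → 2 April 2013.

2013-04-02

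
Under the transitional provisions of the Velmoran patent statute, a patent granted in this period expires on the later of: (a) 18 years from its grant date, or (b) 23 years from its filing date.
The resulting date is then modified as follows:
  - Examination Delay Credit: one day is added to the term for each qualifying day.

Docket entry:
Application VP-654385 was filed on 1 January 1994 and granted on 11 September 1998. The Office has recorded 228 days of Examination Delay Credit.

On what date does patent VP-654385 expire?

2017-08-17

(a) grant + 18 years → 11 September 2016.
(b) filing + 23 years → 1 January 2017.
Later of the two: 1 January 2017.
Examination Delay Credit: +228 days → 17 August 2017.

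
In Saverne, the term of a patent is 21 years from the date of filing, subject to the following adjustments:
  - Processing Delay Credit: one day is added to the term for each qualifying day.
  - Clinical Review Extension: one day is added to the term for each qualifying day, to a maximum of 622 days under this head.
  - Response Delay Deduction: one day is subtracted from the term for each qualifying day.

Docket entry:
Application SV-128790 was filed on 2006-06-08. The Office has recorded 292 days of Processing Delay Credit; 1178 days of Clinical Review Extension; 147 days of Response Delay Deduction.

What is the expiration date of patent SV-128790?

Base term: filing date + 21 years → 8 June 2027.
Processing Delay Credit: +292 days → 26 March 2028.
Clinical Review Extension: 1178 days claimed exceeds the 622-day cap, so +622 days → 8 December 2029.
Response Delay Deduction: −147 days → 14 July 2029.

July 14, 2029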